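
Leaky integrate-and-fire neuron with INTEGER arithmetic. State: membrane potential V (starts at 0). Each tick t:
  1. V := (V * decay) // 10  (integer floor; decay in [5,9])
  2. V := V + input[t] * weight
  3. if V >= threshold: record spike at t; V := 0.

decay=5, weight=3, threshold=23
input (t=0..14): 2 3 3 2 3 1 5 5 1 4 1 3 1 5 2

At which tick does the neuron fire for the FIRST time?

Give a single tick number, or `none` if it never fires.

t=0: input=2 -> V=6
t=1: input=3 -> V=12
t=2: input=3 -> V=15
t=3: input=2 -> V=13
t=4: input=3 -> V=15
t=5: input=1 -> V=10
t=6: input=5 -> V=20
t=7: input=5 -> V=0 FIRE
t=8: input=1 -> V=3
t=9: input=4 -> V=13
t=10: input=1 -> V=9
t=11: input=3 -> V=13
t=12: input=1 -> V=9
t=13: input=5 -> V=19
t=14: input=2 -> V=15

Answer: 7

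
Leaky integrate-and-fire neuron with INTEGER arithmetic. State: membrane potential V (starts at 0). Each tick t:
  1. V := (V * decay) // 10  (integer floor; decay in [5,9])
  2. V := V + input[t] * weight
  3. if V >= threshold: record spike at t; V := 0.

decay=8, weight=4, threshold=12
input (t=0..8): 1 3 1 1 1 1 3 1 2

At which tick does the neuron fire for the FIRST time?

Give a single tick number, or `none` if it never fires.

t=0: input=1 -> V=4
t=1: input=3 -> V=0 FIRE
t=2: input=1 -> V=4
t=3: input=1 -> V=7
t=4: input=1 -> V=9
t=5: input=1 -> V=11
t=6: input=3 -> V=0 FIRE
t=7: input=1 -> V=4
t=8: input=2 -> V=11

Answer: 1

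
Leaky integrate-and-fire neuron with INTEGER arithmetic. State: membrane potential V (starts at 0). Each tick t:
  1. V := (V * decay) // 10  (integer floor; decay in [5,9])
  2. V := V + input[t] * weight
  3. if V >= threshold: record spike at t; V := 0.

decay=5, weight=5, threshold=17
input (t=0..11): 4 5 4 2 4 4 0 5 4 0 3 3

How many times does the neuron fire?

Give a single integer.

Answer: 8

Derivation:
t=0: input=4 -> V=0 FIRE
t=1: input=5 -> V=0 FIRE
t=2: input=4 -> V=0 FIRE
t=3: input=2 -> V=10
t=4: input=4 -> V=0 FIRE
t=5: input=4 -> V=0 FIRE
t=6: input=0 -> V=0
t=7: input=5 -> V=0 FIRE
t=8: input=4 -> V=0 FIRE
t=9: input=0 -> V=0
t=10: input=3 -> V=15
t=11: input=3 -> V=0 FIRE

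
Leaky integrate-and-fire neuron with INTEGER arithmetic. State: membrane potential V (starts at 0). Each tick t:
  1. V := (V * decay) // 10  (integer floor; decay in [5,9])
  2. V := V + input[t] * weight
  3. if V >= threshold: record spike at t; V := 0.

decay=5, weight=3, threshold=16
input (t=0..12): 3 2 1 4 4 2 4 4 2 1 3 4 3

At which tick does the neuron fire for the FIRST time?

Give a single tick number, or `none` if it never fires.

Answer: 3

Derivation:
t=0: input=3 -> V=9
t=1: input=2 -> V=10
t=2: input=1 -> V=8
t=3: input=4 -> V=0 FIRE
t=4: input=4 -> V=12
t=5: input=2 -> V=12
t=6: input=4 -> V=0 FIRE
t=7: input=4 -> V=12
t=8: input=2 -> V=12
t=9: input=1 -> V=9
t=10: input=3 -> V=13
t=11: input=4 -> V=0 FIRE
t=12: input=3 -> V=9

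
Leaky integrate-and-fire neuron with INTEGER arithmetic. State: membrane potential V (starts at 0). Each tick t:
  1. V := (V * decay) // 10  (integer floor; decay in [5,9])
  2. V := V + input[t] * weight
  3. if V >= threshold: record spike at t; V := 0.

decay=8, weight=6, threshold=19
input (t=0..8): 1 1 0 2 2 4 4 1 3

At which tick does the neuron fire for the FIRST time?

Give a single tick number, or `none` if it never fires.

t=0: input=1 -> V=6
t=1: input=1 -> V=10
t=2: input=0 -> V=8
t=3: input=2 -> V=18
t=4: input=2 -> V=0 FIRE
t=5: input=4 -> V=0 FIRE
t=6: input=4 -> V=0 FIRE
t=7: input=1 -> V=6
t=8: input=3 -> V=0 FIRE

Answer: 4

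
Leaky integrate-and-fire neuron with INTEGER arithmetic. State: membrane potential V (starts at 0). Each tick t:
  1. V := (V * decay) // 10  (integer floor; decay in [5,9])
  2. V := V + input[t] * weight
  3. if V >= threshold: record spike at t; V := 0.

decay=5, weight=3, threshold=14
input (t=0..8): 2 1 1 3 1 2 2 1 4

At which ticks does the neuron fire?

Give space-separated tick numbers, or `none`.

Answer: 8

Derivation:
t=0: input=2 -> V=6
t=1: input=1 -> V=6
t=2: input=1 -> V=6
t=3: input=3 -> V=12
t=4: input=1 -> V=9
t=5: input=2 -> V=10
t=6: input=2 -> V=11
t=7: input=1 -> V=8
t=8: input=4 -> V=0 FIRE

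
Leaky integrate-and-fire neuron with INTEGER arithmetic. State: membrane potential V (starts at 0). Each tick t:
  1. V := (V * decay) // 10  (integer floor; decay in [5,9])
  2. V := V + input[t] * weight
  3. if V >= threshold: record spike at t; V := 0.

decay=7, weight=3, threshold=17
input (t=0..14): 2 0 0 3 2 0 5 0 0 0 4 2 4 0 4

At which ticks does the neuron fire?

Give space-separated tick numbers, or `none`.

t=0: input=2 -> V=6
t=1: input=0 -> V=4
t=2: input=0 -> V=2
t=3: input=3 -> V=10
t=4: input=2 -> V=13
t=5: input=0 -> V=9
t=6: input=5 -> V=0 FIRE
t=7: input=0 -> V=0
t=8: input=0 -> V=0
t=9: input=0 -> V=0
t=10: input=4 -> V=12
t=11: input=2 -> V=14
t=12: input=4 -> V=0 FIRE
t=13: input=0 -> V=0
t=14: input=4 -> V=12

Answer: 6 12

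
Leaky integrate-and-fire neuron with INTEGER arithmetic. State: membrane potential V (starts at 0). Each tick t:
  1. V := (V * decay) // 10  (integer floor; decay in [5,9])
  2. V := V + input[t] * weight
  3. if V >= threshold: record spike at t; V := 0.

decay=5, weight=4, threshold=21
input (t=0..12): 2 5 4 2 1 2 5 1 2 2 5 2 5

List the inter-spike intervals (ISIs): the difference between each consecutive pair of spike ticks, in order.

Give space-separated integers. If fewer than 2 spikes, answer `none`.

Answer: 5 4 2

Derivation:
t=0: input=2 -> V=8
t=1: input=5 -> V=0 FIRE
t=2: input=4 -> V=16
t=3: input=2 -> V=16
t=4: input=1 -> V=12
t=5: input=2 -> V=14
t=6: input=5 -> V=0 FIRE
t=7: input=1 -> V=4
t=8: input=2 -> V=10
t=9: input=2 -> V=13
t=10: input=5 -> V=0 FIRE
t=11: input=2 -> V=8
t=12: input=5 -> V=0 FIRE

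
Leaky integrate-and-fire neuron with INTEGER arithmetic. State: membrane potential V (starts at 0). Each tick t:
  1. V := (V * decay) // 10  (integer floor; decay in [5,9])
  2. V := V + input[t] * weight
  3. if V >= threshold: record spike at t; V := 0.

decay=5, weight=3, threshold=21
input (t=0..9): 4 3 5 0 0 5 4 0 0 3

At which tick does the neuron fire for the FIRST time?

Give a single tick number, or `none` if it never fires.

Answer: 2

Derivation:
t=0: input=4 -> V=12
t=1: input=3 -> V=15
t=2: input=5 -> V=0 FIRE
t=3: input=0 -> V=0
t=4: input=0 -> V=0
t=5: input=5 -> V=15
t=6: input=4 -> V=19
t=7: input=0 -> V=9
t=8: input=0 -> V=4
t=9: input=3 -> V=11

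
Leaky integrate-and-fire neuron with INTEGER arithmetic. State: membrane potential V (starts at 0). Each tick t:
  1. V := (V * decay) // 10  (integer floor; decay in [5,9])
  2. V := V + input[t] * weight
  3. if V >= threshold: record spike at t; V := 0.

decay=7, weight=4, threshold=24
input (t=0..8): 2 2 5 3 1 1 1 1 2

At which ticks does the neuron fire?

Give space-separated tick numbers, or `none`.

t=0: input=2 -> V=8
t=1: input=2 -> V=13
t=2: input=5 -> V=0 FIRE
t=3: input=3 -> V=12
t=4: input=1 -> V=12
t=5: input=1 -> V=12
t=6: input=1 -> V=12
t=7: input=1 -> V=12
t=8: input=2 -> V=16

Answer: 2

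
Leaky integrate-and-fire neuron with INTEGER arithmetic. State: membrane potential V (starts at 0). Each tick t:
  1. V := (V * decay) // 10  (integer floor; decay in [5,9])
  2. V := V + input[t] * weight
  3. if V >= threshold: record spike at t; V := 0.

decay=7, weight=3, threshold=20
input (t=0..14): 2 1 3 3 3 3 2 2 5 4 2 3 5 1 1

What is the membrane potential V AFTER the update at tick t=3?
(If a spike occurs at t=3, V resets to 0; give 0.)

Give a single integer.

Answer: 18

Derivation:
t=0: input=2 -> V=6
t=1: input=1 -> V=7
t=2: input=3 -> V=13
t=3: input=3 -> V=18
t=4: input=3 -> V=0 FIRE
t=5: input=3 -> V=9
t=6: input=2 -> V=12
t=7: input=2 -> V=14
t=8: input=5 -> V=0 FIRE
t=9: input=4 -> V=12
t=10: input=2 -> V=14
t=11: input=3 -> V=18
t=12: input=5 -> V=0 FIRE
t=13: input=1 -> V=3
t=14: input=1 -> V=5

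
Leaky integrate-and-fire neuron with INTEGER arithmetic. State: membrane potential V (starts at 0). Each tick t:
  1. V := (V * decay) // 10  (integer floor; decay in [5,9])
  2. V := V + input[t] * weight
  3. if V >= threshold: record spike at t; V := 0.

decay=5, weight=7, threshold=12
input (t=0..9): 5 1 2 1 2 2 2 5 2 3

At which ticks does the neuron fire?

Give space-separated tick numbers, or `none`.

Answer: 0 2 4 5 6 7 8 9

Derivation:
t=0: input=5 -> V=0 FIRE
t=1: input=1 -> V=7
t=2: input=2 -> V=0 FIRE
t=3: input=1 -> V=7
t=4: input=2 -> V=0 FIRE
t=5: input=2 -> V=0 FIRE
t=6: input=2 -> V=0 FIRE
t=7: input=5 -> V=0 FIRE
t=8: input=2 -> V=0 FIRE
t=9: input=3 -> V=0 FIRE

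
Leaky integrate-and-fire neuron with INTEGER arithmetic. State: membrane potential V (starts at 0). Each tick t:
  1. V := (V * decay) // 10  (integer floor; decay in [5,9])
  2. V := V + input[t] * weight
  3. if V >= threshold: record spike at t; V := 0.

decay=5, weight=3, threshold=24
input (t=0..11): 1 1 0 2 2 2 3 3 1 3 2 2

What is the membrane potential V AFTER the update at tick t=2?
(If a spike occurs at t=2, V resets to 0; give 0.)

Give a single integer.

t=0: input=1 -> V=3
t=1: input=1 -> V=4
t=2: input=0 -> V=2
t=3: input=2 -> V=7
t=4: input=2 -> V=9
t=5: input=2 -> V=10
t=6: input=3 -> V=14
t=7: input=3 -> V=16
t=8: input=1 -> V=11
t=9: input=3 -> V=14
t=10: input=2 -> V=13
t=11: input=2 -> V=12

Answer: 2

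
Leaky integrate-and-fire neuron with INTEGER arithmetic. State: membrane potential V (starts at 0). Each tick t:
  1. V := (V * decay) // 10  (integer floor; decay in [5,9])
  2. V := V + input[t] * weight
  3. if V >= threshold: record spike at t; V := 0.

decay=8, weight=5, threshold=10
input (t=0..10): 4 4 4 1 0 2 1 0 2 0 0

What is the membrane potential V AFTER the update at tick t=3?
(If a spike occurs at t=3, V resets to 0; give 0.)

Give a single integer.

Answer: 5

Derivation:
t=0: input=4 -> V=0 FIRE
t=1: input=4 -> V=0 FIRE
t=2: input=4 -> V=0 FIRE
t=3: input=1 -> V=5
t=4: input=0 -> V=4
t=5: input=2 -> V=0 FIRE
t=6: input=1 -> V=5
t=7: input=0 -> V=4
t=8: input=2 -> V=0 FIRE
t=9: input=0 -> V=0
t=10: input=0 -> V=0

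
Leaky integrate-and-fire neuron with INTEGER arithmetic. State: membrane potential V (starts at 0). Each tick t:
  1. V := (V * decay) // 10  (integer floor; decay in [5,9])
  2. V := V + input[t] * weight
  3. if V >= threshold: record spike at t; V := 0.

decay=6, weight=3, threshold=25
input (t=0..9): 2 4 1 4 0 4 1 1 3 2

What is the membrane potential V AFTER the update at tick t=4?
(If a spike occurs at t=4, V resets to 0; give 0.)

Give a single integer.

Answer: 11

Derivation:
t=0: input=2 -> V=6
t=1: input=4 -> V=15
t=2: input=1 -> V=12
t=3: input=4 -> V=19
t=4: input=0 -> V=11
t=5: input=4 -> V=18
t=6: input=1 -> V=13
t=7: input=1 -> V=10
t=8: input=3 -> V=15
t=9: input=2 -> V=15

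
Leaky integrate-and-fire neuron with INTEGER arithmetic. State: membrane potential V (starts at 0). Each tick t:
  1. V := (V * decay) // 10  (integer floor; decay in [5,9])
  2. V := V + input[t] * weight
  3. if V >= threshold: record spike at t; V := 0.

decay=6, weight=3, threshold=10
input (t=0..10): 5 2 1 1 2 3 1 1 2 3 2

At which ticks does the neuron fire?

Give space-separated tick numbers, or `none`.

Answer: 0 5 9

Derivation:
t=0: input=5 -> V=0 FIRE
t=1: input=2 -> V=6
t=2: input=1 -> V=6
t=3: input=1 -> V=6
t=4: input=2 -> V=9
t=5: input=3 -> V=0 FIRE
t=6: input=1 -> V=3
t=7: input=1 -> V=4
t=8: input=2 -> V=8
t=9: input=3 -> V=0 FIRE
t=10: input=2 -> V=6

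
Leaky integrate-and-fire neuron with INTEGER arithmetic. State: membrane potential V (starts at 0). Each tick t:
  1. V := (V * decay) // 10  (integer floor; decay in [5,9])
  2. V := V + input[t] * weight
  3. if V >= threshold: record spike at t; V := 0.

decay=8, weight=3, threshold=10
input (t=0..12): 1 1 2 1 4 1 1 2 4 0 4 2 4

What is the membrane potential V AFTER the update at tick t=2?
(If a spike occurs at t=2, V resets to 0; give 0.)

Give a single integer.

t=0: input=1 -> V=3
t=1: input=1 -> V=5
t=2: input=2 -> V=0 FIRE
t=3: input=1 -> V=3
t=4: input=4 -> V=0 FIRE
t=5: input=1 -> V=3
t=6: input=1 -> V=5
t=7: input=2 -> V=0 FIRE
t=8: input=4 -> V=0 FIRE
t=9: input=0 -> V=0
t=10: input=4 -> V=0 FIRE
t=11: input=2 -> V=6
t=12: input=4 -> V=0 FIRE

Answer: 0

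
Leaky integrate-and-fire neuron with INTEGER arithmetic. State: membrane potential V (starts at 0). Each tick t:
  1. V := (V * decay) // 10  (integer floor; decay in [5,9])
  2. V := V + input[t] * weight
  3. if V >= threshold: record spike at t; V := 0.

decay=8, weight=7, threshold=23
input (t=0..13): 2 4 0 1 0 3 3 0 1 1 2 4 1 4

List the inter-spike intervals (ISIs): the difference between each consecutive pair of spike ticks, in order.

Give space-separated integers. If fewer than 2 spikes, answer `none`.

t=0: input=2 -> V=14
t=1: input=4 -> V=0 FIRE
t=2: input=0 -> V=0
t=3: input=1 -> V=7
t=4: input=0 -> V=5
t=5: input=3 -> V=0 FIRE
t=6: input=3 -> V=21
t=7: input=0 -> V=16
t=8: input=1 -> V=19
t=9: input=1 -> V=22
t=10: input=2 -> V=0 FIRE
t=11: input=4 -> V=0 FIRE
t=12: input=1 -> V=7
t=13: input=4 -> V=0 FIRE

Answer: 4 5 1 2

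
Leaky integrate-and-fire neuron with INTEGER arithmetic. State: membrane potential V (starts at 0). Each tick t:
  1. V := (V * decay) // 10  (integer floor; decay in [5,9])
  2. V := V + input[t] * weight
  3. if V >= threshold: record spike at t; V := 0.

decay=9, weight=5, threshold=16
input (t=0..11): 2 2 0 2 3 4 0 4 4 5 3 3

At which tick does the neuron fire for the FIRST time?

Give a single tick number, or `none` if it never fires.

t=0: input=2 -> V=10
t=1: input=2 -> V=0 FIRE
t=2: input=0 -> V=0
t=3: input=2 -> V=10
t=4: input=3 -> V=0 FIRE
t=5: input=4 -> V=0 FIRE
t=6: input=0 -> V=0
t=7: input=4 -> V=0 FIRE
t=8: input=4 -> V=0 FIRE
t=9: input=5 -> V=0 FIRE
t=10: input=3 -> V=15
t=11: input=3 -> V=0 FIRE

Answer: 1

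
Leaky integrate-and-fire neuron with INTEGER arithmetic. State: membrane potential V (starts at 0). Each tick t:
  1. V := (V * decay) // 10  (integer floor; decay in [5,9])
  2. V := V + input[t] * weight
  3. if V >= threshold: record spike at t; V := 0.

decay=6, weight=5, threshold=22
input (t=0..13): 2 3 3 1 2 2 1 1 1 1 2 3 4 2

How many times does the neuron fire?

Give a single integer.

t=0: input=2 -> V=10
t=1: input=3 -> V=21
t=2: input=3 -> V=0 FIRE
t=3: input=1 -> V=5
t=4: input=2 -> V=13
t=5: input=2 -> V=17
t=6: input=1 -> V=15
t=7: input=1 -> V=14
t=8: input=1 -> V=13
t=9: input=1 -> V=12
t=10: input=2 -> V=17
t=11: input=3 -> V=0 FIRE
t=12: input=4 -> V=20
t=13: input=2 -> V=0 FIRE

Answer: 3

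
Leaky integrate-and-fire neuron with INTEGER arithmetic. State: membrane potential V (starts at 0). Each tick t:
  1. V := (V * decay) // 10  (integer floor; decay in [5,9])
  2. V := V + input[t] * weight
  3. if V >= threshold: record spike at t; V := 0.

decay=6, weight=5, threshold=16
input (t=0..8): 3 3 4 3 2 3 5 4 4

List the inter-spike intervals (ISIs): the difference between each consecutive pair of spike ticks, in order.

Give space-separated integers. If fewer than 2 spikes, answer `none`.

t=0: input=3 -> V=15
t=1: input=3 -> V=0 FIRE
t=2: input=4 -> V=0 FIRE
t=3: input=3 -> V=15
t=4: input=2 -> V=0 FIRE
t=5: input=3 -> V=15
t=6: input=5 -> V=0 FIRE
t=7: input=4 -> V=0 FIRE
t=8: input=4 -> V=0 FIRE

Answer: 1 2 2 1 1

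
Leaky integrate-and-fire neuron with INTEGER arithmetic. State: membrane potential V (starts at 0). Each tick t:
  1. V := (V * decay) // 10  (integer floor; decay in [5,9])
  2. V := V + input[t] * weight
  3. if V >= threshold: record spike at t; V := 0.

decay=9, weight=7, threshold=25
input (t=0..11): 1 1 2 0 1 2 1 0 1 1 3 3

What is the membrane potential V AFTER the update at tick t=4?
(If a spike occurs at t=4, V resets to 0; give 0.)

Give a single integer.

Answer: 7

Derivation:
t=0: input=1 -> V=7
t=1: input=1 -> V=13
t=2: input=2 -> V=0 FIRE
t=3: input=0 -> V=0
t=4: input=1 -> V=7
t=5: input=2 -> V=20
t=6: input=1 -> V=0 FIRE
t=7: input=0 -> V=0
t=8: input=1 -> V=7
t=9: input=1 -> V=13
t=10: input=3 -> V=0 FIRE
t=11: input=3 -> V=21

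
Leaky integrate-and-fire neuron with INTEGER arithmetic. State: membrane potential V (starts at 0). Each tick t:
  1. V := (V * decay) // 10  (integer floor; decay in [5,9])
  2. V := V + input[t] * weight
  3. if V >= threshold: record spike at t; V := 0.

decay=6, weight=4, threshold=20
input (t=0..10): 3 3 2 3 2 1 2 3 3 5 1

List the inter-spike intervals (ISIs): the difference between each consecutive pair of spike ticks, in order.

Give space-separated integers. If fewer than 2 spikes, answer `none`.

t=0: input=3 -> V=12
t=1: input=3 -> V=19
t=2: input=2 -> V=19
t=3: input=3 -> V=0 FIRE
t=4: input=2 -> V=8
t=5: input=1 -> V=8
t=6: input=2 -> V=12
t=7: input=3 -> V=19
t=8: input=3 -> V=0 FIRE
t=9: input=5 -> V=0 FIRE
t=10: input=1 -> V=4

Answer: 5 1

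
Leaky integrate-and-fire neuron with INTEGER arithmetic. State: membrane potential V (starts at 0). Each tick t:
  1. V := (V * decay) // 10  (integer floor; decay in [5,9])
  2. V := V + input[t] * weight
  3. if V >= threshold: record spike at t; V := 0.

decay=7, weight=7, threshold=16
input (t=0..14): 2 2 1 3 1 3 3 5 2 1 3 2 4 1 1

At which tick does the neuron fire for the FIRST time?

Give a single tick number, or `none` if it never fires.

t=0: input=2 -> V=14
t=1: input=2 -> V=0 FIRE
t=2: input=1 -> V=7
t=3: input=3 -> V=0 FIRE
t=4: input=1 -> V=7
t=5: input=3 -> V=0 FIRE
t=6: input=3 -> V=0 FIRE
t=7: input=5 -> V=0 FIRE
t=8: input=2 -> V=14
t=9: input=1 -> V=0 FIRE
t=10: input=3 -> V=0 FIRE
t=11: input=2 -> V=14
t=12: input=4 -> V=0 FIRE
t=13: input=1 -> V=7
t=14: input=1 -> V=11

Answer: 1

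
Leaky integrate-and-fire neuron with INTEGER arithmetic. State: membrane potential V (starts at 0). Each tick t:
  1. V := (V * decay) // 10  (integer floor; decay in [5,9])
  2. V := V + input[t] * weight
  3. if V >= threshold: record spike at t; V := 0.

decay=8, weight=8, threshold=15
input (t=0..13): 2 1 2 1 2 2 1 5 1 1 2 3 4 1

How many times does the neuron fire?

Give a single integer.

Answer: 8

Derivation:
t=0: input=2 -> V=0 FIRE
t=1: input=1 -> V=8
t=2: input=2 -> V=0 FIRE
t=3: input=1 -> V=8
t=4: input=2 -> V=0 FIRE
t=5: input=2 -> V=0 FIRE
t=6: input=1 -> V=8
t=7: input=5 -> V=0 FIRE
t=8: input=1 -> V=8
t=9: input=1 -> V=14
t=10: input=2 -> V=0 FIRE
t=11: input=3 -> V=0 FIRE
t=12: input=4 -> V=0 FIRE
t=13: input=1 -> V=8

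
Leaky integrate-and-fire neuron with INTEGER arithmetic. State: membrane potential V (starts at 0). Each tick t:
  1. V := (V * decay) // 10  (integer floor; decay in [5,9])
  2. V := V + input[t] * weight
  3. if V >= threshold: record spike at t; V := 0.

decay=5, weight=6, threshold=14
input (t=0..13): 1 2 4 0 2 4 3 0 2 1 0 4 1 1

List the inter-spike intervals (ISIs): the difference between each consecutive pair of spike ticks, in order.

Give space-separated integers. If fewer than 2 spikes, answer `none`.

Answer: 1 3 1 5

Derivation:
t=0: input=1 -> V=6
t=1: input=2 -> V=0 FIRE
t=2: input=4 -> V=0 FIRE
t=3: input=0 -> V=0
t=4: input=2 -> V=12
t=5: input=4 -> V=0 FIRE
t=6: input=3 -> V=0 FIRE
t=7: input=0 -> V=0
t=8: input=2 -> V=12
t=9: input=1 -> V=12
t=10: input=0 -> V=6
t=11: input=4 -> V=0 FIRE
t=12: input=1 -> V=6
t=13: input=1 -> V=9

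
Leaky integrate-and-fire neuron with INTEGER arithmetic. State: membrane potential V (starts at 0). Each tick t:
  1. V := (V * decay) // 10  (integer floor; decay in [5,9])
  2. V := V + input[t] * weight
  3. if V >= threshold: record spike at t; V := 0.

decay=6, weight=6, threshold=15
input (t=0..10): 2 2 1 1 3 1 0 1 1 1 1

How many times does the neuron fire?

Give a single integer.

Answer: 2

Derivation:
t=0: input=2 -> V=12
t=1: input=2 -> V=0 FIRE
t=2: input=1 -> V=6
t=3: input=1 -> V=9
t=4: input=3 -> V=0 FIRE
t=5: input=1 -> V=6
t=6: input=0 -> V=3
t=7: input=1 -> V=7
t=8: input=1 -> V=10
t=9: input=1 -> V=12
t=10: input=1 -> V=13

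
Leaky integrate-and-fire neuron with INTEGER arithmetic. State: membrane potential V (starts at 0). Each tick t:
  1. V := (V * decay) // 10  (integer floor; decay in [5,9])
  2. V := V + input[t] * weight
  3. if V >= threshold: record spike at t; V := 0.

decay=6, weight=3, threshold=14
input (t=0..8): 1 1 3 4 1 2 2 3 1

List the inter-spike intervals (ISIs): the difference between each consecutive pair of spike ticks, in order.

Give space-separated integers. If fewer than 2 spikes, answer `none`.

Answer: 4

Derivation:
t=0: input=1 -> V=3
t=1: input=1 -> V=4
t=2: input=3 -> V=11
t=3: input=4 -> V=0 FIRE
t=4: input=1 -> V=3
t=5: input=2 -> V=7
t=6: input=2 -> V=10
t=7: input=3 -> V=0 FIRE
t=8: input=1 -> V=3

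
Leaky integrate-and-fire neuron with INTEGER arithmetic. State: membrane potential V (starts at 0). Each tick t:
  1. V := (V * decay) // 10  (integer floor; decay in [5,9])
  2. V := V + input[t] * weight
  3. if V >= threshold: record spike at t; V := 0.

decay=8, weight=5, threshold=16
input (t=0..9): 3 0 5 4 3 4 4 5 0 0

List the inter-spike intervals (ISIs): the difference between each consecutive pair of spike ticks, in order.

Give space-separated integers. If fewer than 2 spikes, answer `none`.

Answer: 1 2 1 1

Derivation:
t=0: input=3 -> V=15
t=1: input=0 -> V=12
t=2: input=5 -> V=0 FIRE
t=3: input=4 -> V=0 FIRE
t=4: input=3 -> V=15
t=5: input=4 -> V=0 FIRE
t=6: input=4 -> V=0 FIRE
t=7: input=5 -> V=0 FIRE
t=8: input=0 -> V=0
t=9: input=0 -> V=0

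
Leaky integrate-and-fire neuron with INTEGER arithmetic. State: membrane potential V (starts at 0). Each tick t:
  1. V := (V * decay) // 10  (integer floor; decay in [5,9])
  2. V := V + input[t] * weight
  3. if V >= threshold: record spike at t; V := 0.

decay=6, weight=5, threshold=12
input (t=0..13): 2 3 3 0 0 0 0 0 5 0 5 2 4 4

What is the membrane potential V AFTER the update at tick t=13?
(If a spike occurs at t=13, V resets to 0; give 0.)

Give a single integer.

Answer: 0

Derivation:
t=0: input=2 -> V=10
t=1: input=3 -> V=0 FIRE
t=2: input=3 -> V=0 FIRE
t=3: input=0 -> V=0
t=4: input=0 -> V=0
t=5: input=0 -> V=0
t=6: input=0 -> V=0
t=7: input=0 -> V=0
t=8: input=5 -> V=0 FIRE
t=9: input=0 -> V=0
t=10: input=5 -> V=0 FIRE
t=11: input=2 -> V=10
t=12: input=4 -> V=0 FIRE
t=13: input=4 -> V=0 FIRE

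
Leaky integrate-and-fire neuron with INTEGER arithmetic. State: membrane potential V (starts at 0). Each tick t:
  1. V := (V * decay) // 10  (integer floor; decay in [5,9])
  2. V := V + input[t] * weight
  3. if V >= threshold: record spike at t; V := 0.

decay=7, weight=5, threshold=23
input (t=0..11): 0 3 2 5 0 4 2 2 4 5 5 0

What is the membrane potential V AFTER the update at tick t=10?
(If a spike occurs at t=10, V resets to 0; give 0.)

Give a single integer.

Answer: 0

Derivation:
t=0: input=0 -> V=0
t=1: input=3 -> V=15
t=2: input=2 -> V=20
t=3: input=5 -> V=0 FIRE
t=4: input=0 -> V=0
t=5: input=4 -> V=20
t=6: input=2 -> V=0 FIRE
t=7: input=2 -> V=10
t=8: input=4 -> V=0 FIRE
t=9: input=5 -> V=0 FIRE
t=10: input=5 -> V=0 FIRE
t=11: input=0 -> V=0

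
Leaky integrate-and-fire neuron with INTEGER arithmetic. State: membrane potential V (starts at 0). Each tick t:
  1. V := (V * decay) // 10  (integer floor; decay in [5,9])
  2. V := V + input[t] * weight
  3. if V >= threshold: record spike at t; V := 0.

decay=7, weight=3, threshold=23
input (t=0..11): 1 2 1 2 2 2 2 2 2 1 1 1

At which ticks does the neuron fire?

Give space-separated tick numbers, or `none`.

Answer: none

Derivation:
t=0: input=1 -> V=3
t=1: input=2 -> V=8
t=2: input=1 -> V=8
t=3: input=2 -> V=11
t=4: input=2 -> V=13
t=5: input=2 -> V=15
t=6: input=2 -> V=16
t=7: input=2 -> V=17
t=8: input=2 -> V=17
t=9: input=1 -> V=14
t=10: input=1 -> V=12
t=11: input=1 -> V=11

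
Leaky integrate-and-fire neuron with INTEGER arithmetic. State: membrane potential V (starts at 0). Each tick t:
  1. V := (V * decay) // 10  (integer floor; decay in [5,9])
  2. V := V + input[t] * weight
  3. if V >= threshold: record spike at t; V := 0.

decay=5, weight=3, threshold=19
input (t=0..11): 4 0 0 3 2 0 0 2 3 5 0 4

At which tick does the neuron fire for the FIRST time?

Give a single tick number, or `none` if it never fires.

Answer: 9

Derivation:
t=0: input=4 -> V=12
t=1: input=0 -> V=6
t=2: input=0 -> V=3
t=3: input=3 -> V=10
t=4: input=2 -> V=11
t=5: input=0 -> V=5
t=6: input=0 -> V=2
t=7: input=2 -> V=7
t=8: input=3 -> V=12
t=9: input=5 -> V=0 FIRE
t=10: input=0 -> V=0
t=11: input=4 -> V=12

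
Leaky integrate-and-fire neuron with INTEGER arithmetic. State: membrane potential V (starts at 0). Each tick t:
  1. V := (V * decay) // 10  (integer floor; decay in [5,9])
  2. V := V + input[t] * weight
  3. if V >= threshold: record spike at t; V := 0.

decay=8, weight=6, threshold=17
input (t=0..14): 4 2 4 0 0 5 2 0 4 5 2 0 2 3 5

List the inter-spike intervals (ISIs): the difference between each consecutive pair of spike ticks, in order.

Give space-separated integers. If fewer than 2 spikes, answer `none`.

t=0: input=4 -> V=0 FIRE
t=1: input=2 -> V=12
t=2: input=4 -> V=0 FIRE
t=3: input=0 -> V=0
t=4: input=0 -> V=0
t=5: input=5 -> V=0 FIRE
t=6: input=2 -> V=12
t=7: input=0 -> V=9
t=8: input=4 -> V=0 FIRE
t=9: input=5 -> V=0 FIRE
t=10: input=2 -> V=12
t=11: input=0 -> V=9
t=12: input=2 -> V=0 FIRE
t=13: input=3 -> V=0 FIRE
t=14: input=5 -> V=0 FIRE

Answer: 2 3 3 1 3 1 1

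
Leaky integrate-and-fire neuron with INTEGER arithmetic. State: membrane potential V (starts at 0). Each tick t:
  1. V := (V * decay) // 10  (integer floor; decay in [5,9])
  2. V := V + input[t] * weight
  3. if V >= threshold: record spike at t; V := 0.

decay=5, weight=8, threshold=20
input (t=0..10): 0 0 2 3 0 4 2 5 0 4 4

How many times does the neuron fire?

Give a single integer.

Answer: 5

Derivation:
t=0: input=0 -> V=0
t=1: input=0 -> V=0
t=2: input=2 -> V=16
t=3: input=3 -> V=0 FIRE
t=4: input=0 -> V=0
t=5: input=4 -> V=0 FIRE
t=6: input=2 -> V=16
t=7: input=5 -> V=0 FIRE
t=8: input=0 -> V=0
t=9: input=4 -> V=0 FIRE
t=10: input=4 -> V=0 FIRE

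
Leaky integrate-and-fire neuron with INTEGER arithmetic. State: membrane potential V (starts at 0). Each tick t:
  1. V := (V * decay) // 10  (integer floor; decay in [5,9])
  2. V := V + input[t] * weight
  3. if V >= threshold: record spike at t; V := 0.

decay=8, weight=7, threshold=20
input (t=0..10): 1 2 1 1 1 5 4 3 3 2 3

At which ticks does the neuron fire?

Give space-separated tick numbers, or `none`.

t=0: input=1 -> V=7
t=1: input=2 -> V=19
t=2: input=1 -> V=0 FIRE
t=3: input=1 -> V=7
t=4: input=1 -> V=12
t=5: input=5 -> V=0 FIRE
t=6: input=4 -> V=0 FIRE
t=7: input=3 -> V=0 FIRE
t=8: input=3 -> V=0 FIRE
t=9: input=2 -> V=14
t=10: input=3 -> V=0 FIRE

Answer: 2 5 6 7 8 10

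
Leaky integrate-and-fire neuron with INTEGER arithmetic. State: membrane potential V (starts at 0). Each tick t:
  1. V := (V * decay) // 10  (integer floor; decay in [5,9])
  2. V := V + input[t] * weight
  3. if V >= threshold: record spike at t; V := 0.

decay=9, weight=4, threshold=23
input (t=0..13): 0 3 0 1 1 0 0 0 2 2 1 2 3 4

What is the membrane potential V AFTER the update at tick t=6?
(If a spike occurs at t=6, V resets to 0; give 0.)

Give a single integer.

t=0: input=0 -> V=0
t=1: input=3 -> V=12
t=2: input=0 -> V=10
t=3: input=1 -> V=13
t=4: input=1 -> V=15
t=5: input=0 -> V=13
t=6: input=0 -> V=11
t=7: input=0 -> V=9
t=8: input=2 -> V=16
t=9: input=2 -> V=22
t=10: input=1 -> V=0 FIRE
t=11: input=2 -> V=8
t=12: input=3 -> V=19
t=13: input=4 -> V=0 FIRE

Answer: 11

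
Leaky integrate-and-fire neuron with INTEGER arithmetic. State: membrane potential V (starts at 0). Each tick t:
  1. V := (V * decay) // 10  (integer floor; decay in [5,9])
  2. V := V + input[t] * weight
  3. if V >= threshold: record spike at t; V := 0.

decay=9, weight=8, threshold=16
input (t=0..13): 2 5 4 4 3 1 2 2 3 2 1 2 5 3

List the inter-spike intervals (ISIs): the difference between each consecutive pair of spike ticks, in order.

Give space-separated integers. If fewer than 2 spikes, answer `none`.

Answer: 1 1 1 1 2 1 1 1 2 1 1

Derivation:
t=0: input=2 -> V=0 FIRE
t=1: input=5 -> V=0 FIRE
t=2: input=4 -> V=0 FIRE
t=3: input=4 -> V=0 FIRE
t=4: input=3 -> V=0 FIRE
t=5: input=1 -> V=8
t=6: input=2 -> V=0 FIRE
t=7: input=2 -> V=0 FIRE
t=8: input=3 -> V=0 FIRE
t=9: input=2 -> V=0 FIRE
t=10: input=1 -> V=8
t=11: input=2 -> V=0 FIRE
t=12: input=5 -> V=0 FIRE
t=13: input=3 -> V=0 FIRE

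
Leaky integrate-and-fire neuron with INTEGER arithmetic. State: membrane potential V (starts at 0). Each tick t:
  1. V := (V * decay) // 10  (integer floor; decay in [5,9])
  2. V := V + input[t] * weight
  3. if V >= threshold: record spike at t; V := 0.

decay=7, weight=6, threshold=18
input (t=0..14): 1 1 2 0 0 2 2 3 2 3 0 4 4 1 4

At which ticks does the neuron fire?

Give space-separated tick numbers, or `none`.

t=0: input=1 -> V=6
t=1: input=1 -> V=10
t=2: input=2 -> V=0 FIRE
t=3: input=0 -> V=0
t=4: input=0 -> V=0
t=5: input=2 -> V=12
t=6: input=2 -> V=0 FIRE
t=7: input=3 -> V=0 FIRE
t=8: input=2 -> V=12
t=9: input=3 -> V=0 FIRE
t=10: input=0 -> V=0
t=11: input=4 -> V=0 FIRE
t=12: input=4 -> V=0 FIRE
t=13: input=1 -> V=6
t=14: input=4 -> V=0 FIRE

Answer: 2 6 7 9 11 12 14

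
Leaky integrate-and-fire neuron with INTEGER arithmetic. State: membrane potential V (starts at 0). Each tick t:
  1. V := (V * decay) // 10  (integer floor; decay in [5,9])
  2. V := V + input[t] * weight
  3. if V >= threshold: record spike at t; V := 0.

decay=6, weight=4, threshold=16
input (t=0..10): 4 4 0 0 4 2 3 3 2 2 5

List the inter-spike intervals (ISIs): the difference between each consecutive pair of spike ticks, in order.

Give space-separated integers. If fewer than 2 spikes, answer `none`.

Answer: 1 3 2 3 1

Derivation:
t=0: input=4 -> V=0 FIRE
t=1: input=4 -> V=0 FIRE
t=2: input=0 -> V=0
t=3: input=0 -> V=0
t=4: input=4 -> V=0 FIRE
t=5: input=2 -> V=8
t=6: input=3 -> V=0 FIRE
t=7: input=3 -> V=12
t=8: input=2 -> V=15
t=9: input=2 -> V=0 FIRE
t=10: input=5 -> V=0 FIRE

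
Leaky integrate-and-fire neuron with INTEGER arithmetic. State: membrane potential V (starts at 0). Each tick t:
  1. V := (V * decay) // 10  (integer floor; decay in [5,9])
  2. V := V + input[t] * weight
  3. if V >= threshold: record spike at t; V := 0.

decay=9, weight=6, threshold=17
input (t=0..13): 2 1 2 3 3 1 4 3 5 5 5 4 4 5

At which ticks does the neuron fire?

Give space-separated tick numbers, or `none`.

Answer: 2 3 4 6 7 8 9 10 11 12 13

Derivation:
t=0: input=2 -> V=12
t=1: input=1 -> V=16
t=2: input=2 -> V=0 FIRE
t=3: input=3 -> V=0 FIRE
t=4: input=3 -> V=0 FIRE
t=5: input=1 -> V=6
t=6: input=4 -> V=0 FIRE
t=7: input=3 -> V=0 FIRE
t=8: input=5 -> V=0 FIRE
t=9: input=5 -> V=0 FIRE
t=10: input=5 -> V=0 FIRE
t=11: input=4 -> V=0 FIRE
t=12: input=4 -> V=0 FIRE
t=13: input=5 -> V=0 FIRE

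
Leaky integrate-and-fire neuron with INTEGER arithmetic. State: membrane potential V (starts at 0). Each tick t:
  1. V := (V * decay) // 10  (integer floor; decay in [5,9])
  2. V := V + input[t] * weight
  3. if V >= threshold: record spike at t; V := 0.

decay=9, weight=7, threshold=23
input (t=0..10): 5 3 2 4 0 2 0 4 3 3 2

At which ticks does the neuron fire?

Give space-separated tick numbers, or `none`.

Answer: 0 2 3 7 9

Derivation:
t=0: input=5 -> V=0 FIRE
t=1: input=3 -> V=21
t=2: input=2 -> V=0 FIRE
t=3: input=4 -> V=0 FIRE
t=4: input=0 -> V=0
t=5: input=2 -> V=14
t=6: input=0 -> V=12
t=7: input=4 -> V=0 FIRE
t=8: input=3 -> V=21
t=9: input=3 -> V=0 FIRE
t=10: input=2 -> V=14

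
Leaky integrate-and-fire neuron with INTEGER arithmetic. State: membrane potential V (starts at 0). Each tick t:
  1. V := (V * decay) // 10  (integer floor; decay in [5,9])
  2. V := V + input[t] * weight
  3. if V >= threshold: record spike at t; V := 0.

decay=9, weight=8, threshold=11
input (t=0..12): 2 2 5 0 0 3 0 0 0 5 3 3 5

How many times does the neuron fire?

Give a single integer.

Answer: 8

Derivation:
t=0: input=2 -> V=0 FIRE
t=1: input=2 -> V=0 FIRE
t=2: input=5 -> V=0 FIRE
t=3: input=0 -> V=0
t=4: input=0 -> V=0
t=5: input=3 -> V=0 FIRE
t=6: input=0 -> V=0
t=7: input=0 -> V=0
t=8: input=0 -> V=0
t=9: input=5 -> V=0 FIRE
t=10: input=3 -> V=0 FIRE
t=11: input=3 -> V=0 FIRE
t=12: input=5 -> V=0 FIRE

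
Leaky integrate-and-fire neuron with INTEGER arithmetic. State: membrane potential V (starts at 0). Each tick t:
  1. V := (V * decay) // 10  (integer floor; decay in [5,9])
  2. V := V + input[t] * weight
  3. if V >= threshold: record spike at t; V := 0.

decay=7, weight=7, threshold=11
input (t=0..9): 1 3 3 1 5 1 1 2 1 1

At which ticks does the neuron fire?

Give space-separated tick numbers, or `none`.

Answer: 1 2 4 6 7 9

Derivation:
t=0: input=1 -> V=7
t=1: input=3 -> V=0 FIRE
t=2: input=3 -> V=0 FIRE
t=3: input=1 -> V=7
t=4: input=5 -> V=0 FIRE
t=5: input=1 -> V=7
t=6: input=1 -> V=0 FIRE
t=7: input=2 -> V=0 FIRE
t=8: input=1 -> V=7
t=9: input=1 -> V=0 FIRE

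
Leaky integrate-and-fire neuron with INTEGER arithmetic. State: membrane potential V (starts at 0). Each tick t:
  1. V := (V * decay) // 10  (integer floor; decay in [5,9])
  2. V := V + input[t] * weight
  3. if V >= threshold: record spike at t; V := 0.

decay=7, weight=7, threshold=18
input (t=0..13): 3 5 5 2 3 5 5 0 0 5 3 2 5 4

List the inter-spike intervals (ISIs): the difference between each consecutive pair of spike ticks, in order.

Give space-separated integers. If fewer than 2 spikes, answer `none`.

Answer: 1 1 2 1 1 3 1 2 1

Derivation:
t=0: input=3 -> V=0 FIRE
t=1: input=5 -> V=0 FIRE
t=2: input=5 -> V=0 FIRE
t=3: input=2 -> V=14
t=4: input=3 -> V=0 FIRE
t=5: input=5 -> V=0 FIRE
t=6: input=5 -> V=0 FIRE
t=7: input=0 -> V=0
t=8: input=0 -> V=0
t=9: input=5 -> V=0 FIRE
t=10: input=3 -> V=0 FIRE
t=11: input=2 -> V=14
t=12: input=5 -> V=0 FIRE
t=13: input=4 -> V=0 FIRE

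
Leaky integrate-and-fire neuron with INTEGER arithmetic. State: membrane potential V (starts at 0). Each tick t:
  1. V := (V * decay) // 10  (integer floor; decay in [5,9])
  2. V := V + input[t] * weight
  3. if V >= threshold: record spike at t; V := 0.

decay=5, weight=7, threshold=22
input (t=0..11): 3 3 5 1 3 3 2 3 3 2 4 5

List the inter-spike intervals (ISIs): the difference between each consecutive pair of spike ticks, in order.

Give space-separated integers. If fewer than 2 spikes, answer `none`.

t=0: input=3 -> V=21
t=1: input=3 -> V=0 FIRE
t=2: input=5 -> V=0 FIRE
t=3: input=1 -> V=7
t=4: input=3 -> V=0 FIRE
t=5: input=3 -> V=21
t=6: input=2 -> V=0 FIRE
t=7: input=3 -> V=21
t=8: input=3 -> V=0 FIRE
t=9: input=2 -> V=14
t=10: input=4 -> V=0 FIRE
t=11: input=5 -> V=0 FIRE

Answer: 1 2 2 2 2 1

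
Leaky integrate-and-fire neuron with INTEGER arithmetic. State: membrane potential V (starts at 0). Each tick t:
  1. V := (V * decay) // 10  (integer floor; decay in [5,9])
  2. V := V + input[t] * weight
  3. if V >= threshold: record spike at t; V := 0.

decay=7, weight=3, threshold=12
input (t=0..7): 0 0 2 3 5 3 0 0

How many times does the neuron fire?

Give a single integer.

Answer: 2

Derivation:
t=0: input=0 -> V=0
t=1: input=0 -> V=0
t=2: input=2 -> V=6
t=3: input=3 -> V=0 FIRE
t=4: input=5 -> V=0 FIRE
t=5: input=3 -> V=9
t=6: input=0 -> V=6
t=7: input=0 -> V=4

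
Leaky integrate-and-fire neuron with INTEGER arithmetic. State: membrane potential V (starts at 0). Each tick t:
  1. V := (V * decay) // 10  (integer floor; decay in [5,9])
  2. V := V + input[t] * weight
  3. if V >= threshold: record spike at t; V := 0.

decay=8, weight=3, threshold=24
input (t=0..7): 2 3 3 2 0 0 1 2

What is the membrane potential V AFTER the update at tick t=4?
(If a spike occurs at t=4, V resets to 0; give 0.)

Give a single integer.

Answer: 16

Derivation:
t=0: input=2 -> V=6
t=1: input=3 -> V=13
t=2: input=3 -> V=19
t=3: input=2 -> V=21
t=4: input=0 -> V=16
t=5: input=0 -> V=12
t=6: input=1 -> V=12
t=7: input=2 -> V=15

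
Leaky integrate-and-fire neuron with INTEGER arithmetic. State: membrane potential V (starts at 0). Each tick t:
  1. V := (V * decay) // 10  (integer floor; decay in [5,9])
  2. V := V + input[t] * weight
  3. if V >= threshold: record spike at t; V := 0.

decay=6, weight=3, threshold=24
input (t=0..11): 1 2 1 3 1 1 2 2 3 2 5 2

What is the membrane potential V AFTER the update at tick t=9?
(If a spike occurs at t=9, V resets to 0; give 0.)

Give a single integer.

Answer: 15

Derivation:
t=0: input=1 -> V=3
t=1: input=2 -> V=7
t=2: input=1 -> V=7
t=3: input=3 -> V=13
t=4: input=1 -> V=10
t=5: input=1 -> V=9
t=6: input=2 -> V=11
t=7: input=2 -> V=12
t=8: input=3 -> V=16
t=9: input=2 -> V=15
t=10: input=5 -> V=0 FIRE
t=11: input=2 -> V=6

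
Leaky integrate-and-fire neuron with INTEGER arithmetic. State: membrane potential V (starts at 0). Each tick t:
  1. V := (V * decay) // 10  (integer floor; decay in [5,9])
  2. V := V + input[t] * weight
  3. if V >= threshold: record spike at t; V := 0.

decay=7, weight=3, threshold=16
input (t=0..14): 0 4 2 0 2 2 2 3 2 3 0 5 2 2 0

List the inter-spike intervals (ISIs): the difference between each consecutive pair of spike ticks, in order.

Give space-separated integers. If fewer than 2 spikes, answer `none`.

Answer: 4

Derivation:
t=0: input=0 -> V=0
t=1: input=4 -> V=12
t=2: input=2 -> V=14
t=3: input=0 -> V=9
t=4: input=2 -> V=12
t=5: input=2 -> V=14
t=6: input=2 -> V=15
t=7: input=3 -> V=0 FIRE
t=8: input=2 -> V=6
t=9: input=3 -> V=13
t=10: input=0 -> V=9
t=11: input=5 -> V=0 FIRE
t=12: input=2 -> V=6
t=13: input=2 -> V=10
t=14: input=0 -> V=7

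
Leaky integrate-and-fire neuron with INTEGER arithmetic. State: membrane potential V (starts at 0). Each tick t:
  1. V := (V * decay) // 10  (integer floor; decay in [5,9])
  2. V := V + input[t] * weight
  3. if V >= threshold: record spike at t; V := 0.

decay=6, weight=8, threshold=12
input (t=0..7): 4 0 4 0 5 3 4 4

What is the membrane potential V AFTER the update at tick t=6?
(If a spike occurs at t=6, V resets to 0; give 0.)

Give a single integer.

Answer: 0

Derivation:
t=0: input=4 -> V=0 FIRE
t=1: input=0 -> V=0
t=2: input=4 -> V=0 FIRE
t=3: input=0 -> V=0
t=4: input=5 -> V=0 FIRE
t=5: input=3 -> V=0 FIRE
t=6: input=4 -> V=0 FIRE
t=7: input=4 -> V=0 FIRE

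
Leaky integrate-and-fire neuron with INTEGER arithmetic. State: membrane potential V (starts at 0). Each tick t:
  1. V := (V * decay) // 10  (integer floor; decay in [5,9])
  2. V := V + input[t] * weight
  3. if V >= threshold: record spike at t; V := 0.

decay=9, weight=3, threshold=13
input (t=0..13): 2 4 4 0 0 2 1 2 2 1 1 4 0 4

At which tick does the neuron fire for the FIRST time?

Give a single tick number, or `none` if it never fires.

Answer: 1

Derivation:
t=0: input=2 -> V=6
t=1: input=4 -> V=0 FIRE
t=2: input=4 -> V=12
t=3: input=0 -> V=10
t=4: input=0 -> V=9
t=5: input=2 -> V=0 FIRE
t=6: input=1 -> V=3
t=7: input=2 -> V=8
t=8: input=2 -> V=0 FIRE
t=9: input=1 -> V=3
t=10: input=1 -> V=5
t=11: input=4 -> V=0 FIRE
t=12: input=0 -> V=0
t=13: input=4 -> V=12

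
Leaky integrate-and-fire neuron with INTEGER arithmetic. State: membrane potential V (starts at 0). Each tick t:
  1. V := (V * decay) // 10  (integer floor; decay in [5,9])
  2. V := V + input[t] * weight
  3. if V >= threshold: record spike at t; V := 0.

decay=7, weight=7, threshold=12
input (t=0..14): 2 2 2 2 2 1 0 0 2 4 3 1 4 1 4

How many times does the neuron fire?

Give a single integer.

Answer: 10

Derivation:
t=0: input=2 -> V=0 FIRE
t=1: input=2 -> V=0 FIRE
t=2: input=2 -> V=0 FIRE
t=3: input=2 -> V=0 FIRE
t=4: input=2 -> V=0 FIRE
t=5: input=1 -> V=7
t=6: input=0 -> V=4
t=7: input=0 -> V=2
t=8: input=2 -> V=0 FIRE
t=9: input=4 -> V=0 FIRE
t=10: input=3 -> V=0 FIRE
t=11: input=1 -> V=7
t=12: input=4 -> V=0 FIRE
t=13: input=1 -> V=7
t=14: input=4 -> V=0 FIRE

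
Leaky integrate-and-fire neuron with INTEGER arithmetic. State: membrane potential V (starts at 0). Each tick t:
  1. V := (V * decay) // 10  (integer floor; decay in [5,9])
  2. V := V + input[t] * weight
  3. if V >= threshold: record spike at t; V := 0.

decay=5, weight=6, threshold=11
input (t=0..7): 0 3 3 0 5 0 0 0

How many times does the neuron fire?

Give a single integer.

t=0: input=0 -> V=0
t=1: input=3 -> V=0 FIRE
t=2: input=3 -> V=0 FIRE
t=3: input=0 -> V=0
t=4: input=5 -> V=0 FIRE
t=5: input=0 -> V=0
t=6: input=0 -> V=0
t=7: input=0 -> V=0

Answer: 3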